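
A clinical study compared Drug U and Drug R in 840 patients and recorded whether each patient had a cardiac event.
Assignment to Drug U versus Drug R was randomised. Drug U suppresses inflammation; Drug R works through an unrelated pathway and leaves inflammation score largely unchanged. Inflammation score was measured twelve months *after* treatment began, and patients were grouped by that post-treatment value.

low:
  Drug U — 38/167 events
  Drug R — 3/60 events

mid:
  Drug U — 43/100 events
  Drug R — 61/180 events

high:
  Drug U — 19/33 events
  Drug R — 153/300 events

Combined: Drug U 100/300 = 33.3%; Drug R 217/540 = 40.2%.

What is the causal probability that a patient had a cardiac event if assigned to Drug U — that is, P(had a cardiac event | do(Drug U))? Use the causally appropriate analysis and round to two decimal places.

Stratifying would compare drugs among patients the drugs themselves sorted into inflammation score groups — a form of selection on an intermediate. The unconditioned pooled rates give the total causal effect.
So P(outcome | do(Drug U)) is just the pooled rate for Drug U: 100/300 = 0.333.

0.33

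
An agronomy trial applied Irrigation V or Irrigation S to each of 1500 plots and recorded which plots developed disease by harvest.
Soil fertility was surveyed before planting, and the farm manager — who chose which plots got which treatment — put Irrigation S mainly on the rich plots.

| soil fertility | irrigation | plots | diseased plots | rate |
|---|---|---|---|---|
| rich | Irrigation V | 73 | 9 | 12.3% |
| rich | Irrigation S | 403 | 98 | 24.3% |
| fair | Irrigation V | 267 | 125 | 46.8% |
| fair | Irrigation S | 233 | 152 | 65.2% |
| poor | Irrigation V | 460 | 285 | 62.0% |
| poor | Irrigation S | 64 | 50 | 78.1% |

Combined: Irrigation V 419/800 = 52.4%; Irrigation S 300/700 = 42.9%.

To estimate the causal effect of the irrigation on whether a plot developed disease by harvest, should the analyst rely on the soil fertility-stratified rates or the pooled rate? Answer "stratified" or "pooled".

stratified

Since soil fertility is a pre-existing factor (not a product of the irrigation) and it affects the outcome on its own, it is a confounder. The stratified rates, not the pooled rate, identify the causal effect.
Within each level — rich: 12.3% vs 24.3%; fair: 46.8% vs 65.2%; poor: 62.0% vs 78.1% — Irrigation V is lower every time.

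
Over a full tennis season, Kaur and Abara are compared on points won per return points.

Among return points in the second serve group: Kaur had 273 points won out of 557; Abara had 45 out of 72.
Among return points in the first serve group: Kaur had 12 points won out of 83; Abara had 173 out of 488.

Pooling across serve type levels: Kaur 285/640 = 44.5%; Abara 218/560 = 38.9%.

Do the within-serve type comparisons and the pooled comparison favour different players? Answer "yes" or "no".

Within each serve type level (second serve 49.0% vs 62.5%; first serve 14.5% vs 35.5%), Abara has the higher rate every time. Pooled: 44.5% vs 38.9% — Kaur has the higher rate overall. The two comparisons disagree.

yes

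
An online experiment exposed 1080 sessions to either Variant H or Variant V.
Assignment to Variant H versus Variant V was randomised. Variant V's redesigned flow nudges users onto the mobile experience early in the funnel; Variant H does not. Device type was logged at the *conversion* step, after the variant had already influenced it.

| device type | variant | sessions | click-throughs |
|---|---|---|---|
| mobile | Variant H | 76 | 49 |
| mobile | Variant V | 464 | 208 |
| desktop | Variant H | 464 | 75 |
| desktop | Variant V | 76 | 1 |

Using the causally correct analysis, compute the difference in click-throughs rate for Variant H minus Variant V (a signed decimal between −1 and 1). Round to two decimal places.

Variant H is higher inside every device type stratum but Variant V is higher in aggregate. Whether to stratify depends on how device type relates to the variant.
Device type lies on the pathway variant → device type → outcome, so adjusting for it blocks the indirect effect. For the total causal effect of variant, use the unadjusted pooled rates.
The causal difference is the pooled difference: 0.230 − 0.387 = -0.157.

-0.16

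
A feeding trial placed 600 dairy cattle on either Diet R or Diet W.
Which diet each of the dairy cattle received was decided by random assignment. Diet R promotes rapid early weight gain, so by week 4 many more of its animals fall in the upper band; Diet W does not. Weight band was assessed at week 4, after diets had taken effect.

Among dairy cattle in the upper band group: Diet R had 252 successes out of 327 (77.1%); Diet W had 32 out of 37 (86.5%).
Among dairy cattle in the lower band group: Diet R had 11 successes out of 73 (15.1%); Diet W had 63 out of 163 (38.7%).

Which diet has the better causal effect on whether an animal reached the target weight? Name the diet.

Diet R

Stratifying would compare diets among dairy cattle the diets themselves sorted into week-4 weight band groups — a form of selection on an intermediate. The unconditioned pooled rates give the total causal effect.
Pooled: Diet R 65.8% vs Diet W 47.5%; Diet R is higher overall.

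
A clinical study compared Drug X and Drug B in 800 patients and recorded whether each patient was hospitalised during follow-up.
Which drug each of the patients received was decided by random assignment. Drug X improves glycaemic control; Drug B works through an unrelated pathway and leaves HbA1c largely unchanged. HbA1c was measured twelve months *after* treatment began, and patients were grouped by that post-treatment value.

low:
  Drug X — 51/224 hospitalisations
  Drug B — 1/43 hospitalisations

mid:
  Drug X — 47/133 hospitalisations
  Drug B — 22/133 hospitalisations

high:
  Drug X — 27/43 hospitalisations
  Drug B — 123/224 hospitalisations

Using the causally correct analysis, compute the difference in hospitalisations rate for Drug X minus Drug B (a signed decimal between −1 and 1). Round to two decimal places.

The stratified and pooled comparisons disagree (Drug B wins within each HbA1c; Drug X wins overall), so the answer turns on the causal role of HbA1c.
Stratifying would compare drugs among patients the drugs themselves sorted into HbA1c groups — a form of selection on an intermediate. The unconditioned pooled rates give the total causal effect.
The causal difference is the pooled difference: 0.312 − 0.365 = -0.052.

-0.05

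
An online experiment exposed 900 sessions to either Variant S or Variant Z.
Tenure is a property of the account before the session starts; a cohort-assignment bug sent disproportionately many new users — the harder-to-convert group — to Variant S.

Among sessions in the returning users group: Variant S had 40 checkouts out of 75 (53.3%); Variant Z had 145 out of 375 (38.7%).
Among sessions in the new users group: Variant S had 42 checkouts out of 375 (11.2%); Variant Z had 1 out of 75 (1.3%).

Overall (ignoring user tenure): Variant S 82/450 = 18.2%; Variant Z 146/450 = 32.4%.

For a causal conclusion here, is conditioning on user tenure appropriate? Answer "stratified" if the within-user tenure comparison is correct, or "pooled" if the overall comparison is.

stratified

Within every user tenure level Variant S has the higher rate, yet pooled Variant Z does — Simpson's reversal.
Nothing the variant does changes user tenure; the imbalance is an allocation artefact. With user tenure also predicting the outcome, the pooled figure is confounded, and the within-stratum comparison is the causal one.
Within each level — returning users: 53.3% vs 38.7%; new users: 11.2% vs 1.3% — Variant S is higher every time.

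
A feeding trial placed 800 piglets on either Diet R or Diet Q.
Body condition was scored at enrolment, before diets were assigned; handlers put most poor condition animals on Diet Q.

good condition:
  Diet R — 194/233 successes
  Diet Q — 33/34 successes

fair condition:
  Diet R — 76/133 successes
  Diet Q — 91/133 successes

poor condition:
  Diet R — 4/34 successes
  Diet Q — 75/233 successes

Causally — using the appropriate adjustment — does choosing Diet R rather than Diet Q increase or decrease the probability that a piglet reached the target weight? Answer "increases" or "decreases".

decreases

The starting body condition-specific comparison favours Diet Q throughout, but the pooled figures favour Diet R. The question is whether to condition on starting body condition.
Starting body condition is set before the diet has any effect — it is not caused by the diet — and it independently drives the outcome. That makes it a confounder, so the causal comparison is within starting body condition levels.
Within each level — good condition: 83.3% vs 97.1%; fair condition: 57.1% vs 68.4%; poor condition: 11.8% vs 32.2% — Diet Q is higher every time.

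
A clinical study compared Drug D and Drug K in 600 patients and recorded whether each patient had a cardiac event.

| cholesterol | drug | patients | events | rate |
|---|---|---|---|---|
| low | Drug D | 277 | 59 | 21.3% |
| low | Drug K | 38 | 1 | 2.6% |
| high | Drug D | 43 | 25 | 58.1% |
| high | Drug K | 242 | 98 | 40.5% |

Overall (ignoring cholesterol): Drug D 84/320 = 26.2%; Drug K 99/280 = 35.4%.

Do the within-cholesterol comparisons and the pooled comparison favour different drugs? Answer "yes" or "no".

yes

Within each cholesterol level (low 21.3% vs 2.6%; high 58.1% vs 40.5%), Drug K has the lower rate every time. Pooled: 26.2% vs 35.4% — Drug D has the lower rate overall. The two comparisons disagree.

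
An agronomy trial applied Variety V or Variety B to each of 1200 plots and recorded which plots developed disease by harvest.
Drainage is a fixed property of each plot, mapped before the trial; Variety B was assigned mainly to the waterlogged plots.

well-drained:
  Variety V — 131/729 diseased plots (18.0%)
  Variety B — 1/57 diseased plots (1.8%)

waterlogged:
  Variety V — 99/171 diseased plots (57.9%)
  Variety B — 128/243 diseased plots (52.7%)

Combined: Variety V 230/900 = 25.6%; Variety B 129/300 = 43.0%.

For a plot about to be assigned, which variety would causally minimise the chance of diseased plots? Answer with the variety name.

The imbalance in field drainage arose from how plots were allocated, not from anything the variety did; and field drainage independently affects the outcome. The pooled gap is confounded — condition on field drainage.
Within each level — well-drained: 18.0% vs 1.8%; waterlogged: 57.9% vs 52.7% — Variety B is lower every time.

Variety B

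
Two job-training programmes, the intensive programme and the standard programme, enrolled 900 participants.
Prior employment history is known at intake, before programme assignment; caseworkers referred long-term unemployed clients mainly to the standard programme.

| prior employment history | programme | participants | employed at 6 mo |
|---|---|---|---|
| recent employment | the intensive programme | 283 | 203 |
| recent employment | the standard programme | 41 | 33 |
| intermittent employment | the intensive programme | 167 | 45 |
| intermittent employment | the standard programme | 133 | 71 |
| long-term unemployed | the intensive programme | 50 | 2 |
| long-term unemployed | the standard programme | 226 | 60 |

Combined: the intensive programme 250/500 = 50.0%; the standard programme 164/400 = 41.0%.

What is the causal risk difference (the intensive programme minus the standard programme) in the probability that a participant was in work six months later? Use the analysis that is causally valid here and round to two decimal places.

-0.19

the standard programme is higher inside every prior employment history stratum but the intensive programme is higher in aggregate. Whether to stratify depends on how prior employment history relates to the programme.
Prior employment history satisfies the back-door criterion: it is not a descendant of the programme, and it blocks the spurious path from programme to outcome. Adjusting for it (i.e., using the within-prior employment history rates) gives the causal effect.
Adjusting over the population distribution of prior employment history: 0.360·(0.717−0.805) + 0.333·(0.269−0.534) + 0.307·(0.040−0.265) = -0.189.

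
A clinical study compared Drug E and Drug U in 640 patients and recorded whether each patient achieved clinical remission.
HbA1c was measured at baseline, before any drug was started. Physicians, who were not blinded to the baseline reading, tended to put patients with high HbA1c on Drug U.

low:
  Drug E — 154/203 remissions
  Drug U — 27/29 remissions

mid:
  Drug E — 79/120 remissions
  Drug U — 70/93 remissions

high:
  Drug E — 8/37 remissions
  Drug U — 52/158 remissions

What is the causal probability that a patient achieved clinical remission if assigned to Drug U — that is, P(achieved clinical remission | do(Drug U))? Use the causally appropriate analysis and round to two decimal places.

The stratified and pooled comparisons disagree (Drug U wins within each HbA1c; Drug E wins overall), so the answer turns on the causal role of HbA1c.
Nothing the drug does changes HbA1c; the imbalance is an allocation artefact. With HbA1c also predicting the outcome, the pooled figure is confounded, and the within-stratum comparison is the causal one.
Standardising Drug U to the population HbA1c mix: 0.362·27/29 + 0.333·70/93 + 0.305·52/158 = 0.688.

0.69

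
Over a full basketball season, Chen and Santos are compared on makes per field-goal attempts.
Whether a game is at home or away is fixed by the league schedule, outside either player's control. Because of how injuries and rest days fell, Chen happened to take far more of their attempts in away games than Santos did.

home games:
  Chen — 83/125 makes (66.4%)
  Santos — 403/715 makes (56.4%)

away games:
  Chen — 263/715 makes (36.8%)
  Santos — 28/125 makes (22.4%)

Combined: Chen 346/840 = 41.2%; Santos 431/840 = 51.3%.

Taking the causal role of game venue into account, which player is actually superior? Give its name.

Chen

Game venue differs across players for reasons unrelated to any effect of the player itself, and it separately predicts the outcome — a classic confounder. We must compare within game venue levels.
Within each level — home games: 66.4% vs 56.4%; away games: 36.8% vs 22.4% — Chen is higher every time.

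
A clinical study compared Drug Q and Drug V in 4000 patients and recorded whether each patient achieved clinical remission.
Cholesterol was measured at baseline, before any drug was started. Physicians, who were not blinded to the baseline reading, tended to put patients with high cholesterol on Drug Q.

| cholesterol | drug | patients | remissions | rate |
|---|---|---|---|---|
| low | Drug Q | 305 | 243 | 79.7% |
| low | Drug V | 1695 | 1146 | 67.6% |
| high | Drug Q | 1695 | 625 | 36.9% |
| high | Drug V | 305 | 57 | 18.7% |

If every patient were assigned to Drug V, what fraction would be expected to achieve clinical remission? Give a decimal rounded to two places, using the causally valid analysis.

0.43

The stratified and pooled comparisons disagree (Drug Q wins within each cholesterol; Drug V wins overall), so the answer turns on the causal role of cholesterol.
Cholesterol differs across drugs for reasons unrelated to any effect of the drug itself, and it separately predicts the outcome — a classic confounder. We must compare within cholesterol levels.
Standardising Drug V to the population cholesterol mix: 0.500·1146/1695 + 0.500·57/305 = 0.431.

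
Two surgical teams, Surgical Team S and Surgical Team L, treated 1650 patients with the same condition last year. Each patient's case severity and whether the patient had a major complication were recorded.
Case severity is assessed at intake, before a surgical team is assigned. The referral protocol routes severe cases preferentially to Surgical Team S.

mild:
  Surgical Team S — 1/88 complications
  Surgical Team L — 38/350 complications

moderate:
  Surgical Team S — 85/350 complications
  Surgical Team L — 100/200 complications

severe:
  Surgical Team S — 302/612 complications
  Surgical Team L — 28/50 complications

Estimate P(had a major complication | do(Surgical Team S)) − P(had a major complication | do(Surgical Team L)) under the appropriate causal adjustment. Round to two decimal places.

The stratified and pooled comparisons disagree (Surgical Team S wins within each case severity; Surgical Team L wins overall), so the answer turns on the causal role of case severity.
The imbalance in case severity arose from how patients were allocated, not from anything the surgical team did; and case severity independently affects the outcome. The pooled gap is confounded — condition on case severity.
Adjusting over the population distribution of case severity: 0.265·(0.011−0.109) + 0.333·(0.243−0.500) + 0.401·(0.493−0.560) = -0.138.

-0.14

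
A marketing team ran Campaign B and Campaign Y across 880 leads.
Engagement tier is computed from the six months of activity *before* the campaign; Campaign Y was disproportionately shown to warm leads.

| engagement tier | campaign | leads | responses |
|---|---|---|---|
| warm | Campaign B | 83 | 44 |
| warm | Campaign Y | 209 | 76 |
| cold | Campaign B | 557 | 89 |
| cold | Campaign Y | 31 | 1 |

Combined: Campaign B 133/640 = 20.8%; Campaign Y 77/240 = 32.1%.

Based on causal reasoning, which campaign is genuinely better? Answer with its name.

Campaign B

Engagement tier satisfies the back-door criterion: it is not a descendant of the campaign, and it blocks the spurious path from campaign to outcome. Adjusting for it (i.e., using the within-engagement tier rates) gives the causal effect.
Within each level — warm: 53.0% vs 36.4%; cold: 16.0% vs 3.2% — Campaign B is higher every time.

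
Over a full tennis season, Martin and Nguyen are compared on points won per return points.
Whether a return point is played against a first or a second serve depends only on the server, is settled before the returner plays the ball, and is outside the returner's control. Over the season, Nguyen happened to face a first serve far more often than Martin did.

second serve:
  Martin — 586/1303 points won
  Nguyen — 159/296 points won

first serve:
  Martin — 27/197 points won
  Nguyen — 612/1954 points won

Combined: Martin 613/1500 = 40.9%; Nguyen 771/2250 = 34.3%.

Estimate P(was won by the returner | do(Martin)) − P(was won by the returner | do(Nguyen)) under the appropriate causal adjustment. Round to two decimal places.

Within every serve type level Nguyen has the higher rate, yet pooled Martin does — Simpson's reversal.
Nothing the player does changes serve type; the imbalance is an allocation artefact. With serve type also predicting the outcome, the pooled figure is confounded, and the within-stratum comparison is the causal one.
Adjusting over the population distribution of serve type: 0.426·(0.450−0.537) + 0.574·(0.137−0.313) = -0.138.

-0.14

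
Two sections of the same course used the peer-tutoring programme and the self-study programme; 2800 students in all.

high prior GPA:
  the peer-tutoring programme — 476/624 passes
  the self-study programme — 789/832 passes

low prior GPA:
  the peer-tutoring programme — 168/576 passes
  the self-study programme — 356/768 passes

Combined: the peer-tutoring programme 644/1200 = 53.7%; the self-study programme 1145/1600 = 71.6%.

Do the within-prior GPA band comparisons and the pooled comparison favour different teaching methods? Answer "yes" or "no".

no

Within each prior GPA band level (high prior GPA 76.3% vs 94.8%; low prior GPA 29.2% vs 46.4%), the self-study programme has the higher rate every time. Pooled: 53.7% vs 71.6% — the self-study programme has the higher rate overall. They agree.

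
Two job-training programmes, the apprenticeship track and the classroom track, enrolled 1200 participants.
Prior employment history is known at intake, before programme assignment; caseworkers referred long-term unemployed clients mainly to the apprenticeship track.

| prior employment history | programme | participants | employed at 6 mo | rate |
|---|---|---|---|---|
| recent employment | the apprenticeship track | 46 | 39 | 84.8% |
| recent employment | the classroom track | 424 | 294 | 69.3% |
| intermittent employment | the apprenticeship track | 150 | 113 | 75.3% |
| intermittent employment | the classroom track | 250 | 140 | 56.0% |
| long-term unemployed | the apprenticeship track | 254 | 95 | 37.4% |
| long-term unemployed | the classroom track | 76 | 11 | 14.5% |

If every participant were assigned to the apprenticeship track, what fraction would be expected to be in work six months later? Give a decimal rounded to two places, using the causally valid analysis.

Prior employment history differs across programmes for reasons unrelated to any effect of the programme itself, and it separately predicts the outcome — a classic confounder. We must compare within prior employment history levels.
Standardising the apprenticeship track to the population prior employment history mix: 0.392·39/46 + 0.333·113/150 + 0.275·95/254 = 0.686.

0.69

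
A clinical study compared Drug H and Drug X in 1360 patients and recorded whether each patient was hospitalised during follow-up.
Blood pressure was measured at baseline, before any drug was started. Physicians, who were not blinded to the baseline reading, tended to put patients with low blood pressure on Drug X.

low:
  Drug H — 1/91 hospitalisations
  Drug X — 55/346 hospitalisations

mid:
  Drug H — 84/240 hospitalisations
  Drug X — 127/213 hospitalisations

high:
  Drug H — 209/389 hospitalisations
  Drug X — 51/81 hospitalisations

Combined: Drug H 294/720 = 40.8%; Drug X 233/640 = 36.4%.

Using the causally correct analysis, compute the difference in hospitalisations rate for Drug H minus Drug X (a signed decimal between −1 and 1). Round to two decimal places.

-0.16

The stratified and pooled comparisons disagree (Drug H wins within each blood pressure; Drug X wins overall), so the answer turns on the causal role of blood pressure.
Nothing the drug does changes blood pressure; the imbalance is an allocation artefact. With blood pressure also predicting the outcome, the pooled figure is confounded, and the within-stratum comparison is the causal one.
Adjusting over the population distribution of blood pressure: 0.321·(0.011−0.159) + 0.333·(0.350−0.596) + 0.346·(0.537−0.630) = -0.161.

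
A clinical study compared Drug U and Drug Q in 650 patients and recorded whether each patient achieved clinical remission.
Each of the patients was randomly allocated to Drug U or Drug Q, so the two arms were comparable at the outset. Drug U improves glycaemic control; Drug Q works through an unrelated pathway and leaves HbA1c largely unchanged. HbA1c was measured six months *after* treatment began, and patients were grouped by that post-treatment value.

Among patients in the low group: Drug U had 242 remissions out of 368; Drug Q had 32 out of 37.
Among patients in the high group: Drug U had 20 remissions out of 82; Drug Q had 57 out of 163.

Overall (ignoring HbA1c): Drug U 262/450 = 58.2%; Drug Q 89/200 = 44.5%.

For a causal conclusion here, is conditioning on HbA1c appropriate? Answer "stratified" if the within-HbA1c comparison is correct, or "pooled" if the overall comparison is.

Stratifying would compare drugs among patients the drugs themselves sorted into HbA1c groups — a form of selection on an intermediate. The unconditioned pooled rates give the total causal effect.
Pooled: Drug U 58.2% vs Drug Q 44.5%; Drug U is higher overall.

pooled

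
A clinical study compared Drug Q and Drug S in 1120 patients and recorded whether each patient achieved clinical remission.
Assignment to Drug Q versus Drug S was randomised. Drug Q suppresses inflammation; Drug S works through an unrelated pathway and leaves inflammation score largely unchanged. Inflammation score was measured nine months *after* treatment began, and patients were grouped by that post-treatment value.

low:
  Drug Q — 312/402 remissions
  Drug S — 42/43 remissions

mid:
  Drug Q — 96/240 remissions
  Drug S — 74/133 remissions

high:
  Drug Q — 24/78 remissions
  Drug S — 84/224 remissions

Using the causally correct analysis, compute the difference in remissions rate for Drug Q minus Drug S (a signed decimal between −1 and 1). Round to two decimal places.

+0.10

The distribution of inflammation score is itself part of what the drug does — it is an intermediate outcome. Holding it fixed would remove that part of the effect; the total effect is the pooled difference.
The causal difference is the pooled difference: 0.600 − 0.500 = +0.100.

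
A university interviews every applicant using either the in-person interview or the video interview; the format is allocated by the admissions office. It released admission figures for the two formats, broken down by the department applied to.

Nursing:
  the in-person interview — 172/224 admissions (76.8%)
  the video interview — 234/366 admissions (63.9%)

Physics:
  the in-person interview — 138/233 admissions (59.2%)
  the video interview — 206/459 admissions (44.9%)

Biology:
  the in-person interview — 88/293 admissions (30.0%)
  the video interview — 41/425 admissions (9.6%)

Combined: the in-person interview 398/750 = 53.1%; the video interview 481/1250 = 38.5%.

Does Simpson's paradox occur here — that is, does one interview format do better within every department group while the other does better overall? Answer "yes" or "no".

Within each department level (Nursing 76.8% vs 63.9%; Physics 59.2% vs 44.9%; Biology 30.0% vs 9.6%), the in-person interview has the higher rate every time. Pooled: 53.1% vs 38.5% — the in-person interview has the higher rate overall. They agree.

no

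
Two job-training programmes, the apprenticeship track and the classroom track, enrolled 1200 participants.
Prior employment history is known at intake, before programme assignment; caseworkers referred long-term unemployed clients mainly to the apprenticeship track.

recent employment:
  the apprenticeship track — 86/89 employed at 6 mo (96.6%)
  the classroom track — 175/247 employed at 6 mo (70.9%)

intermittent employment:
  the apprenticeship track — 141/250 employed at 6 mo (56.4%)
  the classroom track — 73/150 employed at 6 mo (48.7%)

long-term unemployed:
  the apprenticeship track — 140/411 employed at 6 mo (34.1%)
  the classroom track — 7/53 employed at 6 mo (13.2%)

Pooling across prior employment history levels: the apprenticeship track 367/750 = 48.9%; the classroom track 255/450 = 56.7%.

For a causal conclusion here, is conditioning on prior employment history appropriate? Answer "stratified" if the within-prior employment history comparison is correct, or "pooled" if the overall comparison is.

stratified

The stratified and pooled comparisons disagree (the apprenticeship track wins within each prior employment history; the classroom track wins overall), so the answer turns on the causal role of prior employment history.
Prior employment history satisfies the back-door criterion: it is not a descendant of the programme, and it blocks the spurious path from programme to outcome. Adjusting for it (i.e., using the within-prior employment history rates) gives the causal effect.
Within each level — recent employment: 96.6% vs 70.9%; intermittent employment: 56.4% vs 48.7%; long-term unemployed: 34.1% vs 13.2% — the apprenticeship track is higher every time.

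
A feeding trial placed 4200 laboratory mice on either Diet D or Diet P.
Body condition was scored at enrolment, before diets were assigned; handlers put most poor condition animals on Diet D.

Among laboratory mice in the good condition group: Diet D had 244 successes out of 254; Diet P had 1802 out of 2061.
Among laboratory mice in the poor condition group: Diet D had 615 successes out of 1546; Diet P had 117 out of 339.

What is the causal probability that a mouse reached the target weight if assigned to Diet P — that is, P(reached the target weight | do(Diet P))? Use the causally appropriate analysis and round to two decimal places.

Within every starting body condition level Diet D has the higher rate, yet pooled Diet P does — Simpson's reversal.
Starting body condition satisfies the back-door criterion: it is not a descendant of the diet, and it blocks the spurious path from diet to outcome. Adjusting for it (i.e., using the within-starting body condition rates) gives the causal effect.
Standardising Diet P to the population starting body condition mix: 0.551·1802/2061 + 0.449·117/339 = 0.637.

0.64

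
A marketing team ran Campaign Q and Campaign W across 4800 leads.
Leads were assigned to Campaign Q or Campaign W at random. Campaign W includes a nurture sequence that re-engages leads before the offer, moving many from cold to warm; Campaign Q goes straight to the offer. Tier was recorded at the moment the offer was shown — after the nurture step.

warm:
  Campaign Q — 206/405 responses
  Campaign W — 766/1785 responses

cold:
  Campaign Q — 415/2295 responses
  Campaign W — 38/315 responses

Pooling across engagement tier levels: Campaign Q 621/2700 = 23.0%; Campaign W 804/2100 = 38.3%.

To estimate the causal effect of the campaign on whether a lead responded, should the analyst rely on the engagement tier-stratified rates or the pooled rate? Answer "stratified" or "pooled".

Engagement tier is recorded after the campaign and is itself shifted by it — it sits on the causal path from campaign to outcome. Conditioning on a mediator would strip out part of the effect we want; the pooled comparison gives the total causal effect.
Pooled: Campaign Q 23.0% vs Campaign W 38.3%; Campaign W is higher overall.

pooled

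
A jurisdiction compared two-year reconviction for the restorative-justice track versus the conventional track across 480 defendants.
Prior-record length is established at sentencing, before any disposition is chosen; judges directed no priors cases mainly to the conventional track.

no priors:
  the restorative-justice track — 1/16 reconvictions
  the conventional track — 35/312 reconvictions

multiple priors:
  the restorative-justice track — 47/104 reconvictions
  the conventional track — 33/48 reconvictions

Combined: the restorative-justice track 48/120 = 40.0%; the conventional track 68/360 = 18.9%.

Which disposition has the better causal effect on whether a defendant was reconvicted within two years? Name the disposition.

The stratified and pooled comparisons disagree (the restorative-justice track wins within each prior-record length; the conventional track wins overall), so the answer turns on the causal role of prior-record length.
Since prior-record length is a pre-existing factor (not a product of the disposition) and it affects the outcome on its own, it is a confounder. The stratified rates, not the pooled rate, identify the causal effect.
Within each level — no priors: 6.2% vs 11.2%; multiple priors: 45.2% vs 68.8% — the restorative-justice track is lower every time.

the restorative-justice track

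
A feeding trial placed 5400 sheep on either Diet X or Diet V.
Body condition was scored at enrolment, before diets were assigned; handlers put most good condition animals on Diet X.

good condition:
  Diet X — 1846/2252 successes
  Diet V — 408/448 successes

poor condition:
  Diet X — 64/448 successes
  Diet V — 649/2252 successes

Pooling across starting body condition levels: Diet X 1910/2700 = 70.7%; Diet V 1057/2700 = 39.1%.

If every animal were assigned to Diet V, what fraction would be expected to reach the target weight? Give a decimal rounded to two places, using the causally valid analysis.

Starting body condition satisfies the back-door criterion: it is not a descendant of the diet, and it blocks the spurious path from diet to outcome. Adjusting for it (i.e., using the within-starting body condition rates) gives the causal effect.
Standardising Diet V to the population starting body condition mix: 0.500·408/448 + 0.500·649/2252 = 0.599.

0.60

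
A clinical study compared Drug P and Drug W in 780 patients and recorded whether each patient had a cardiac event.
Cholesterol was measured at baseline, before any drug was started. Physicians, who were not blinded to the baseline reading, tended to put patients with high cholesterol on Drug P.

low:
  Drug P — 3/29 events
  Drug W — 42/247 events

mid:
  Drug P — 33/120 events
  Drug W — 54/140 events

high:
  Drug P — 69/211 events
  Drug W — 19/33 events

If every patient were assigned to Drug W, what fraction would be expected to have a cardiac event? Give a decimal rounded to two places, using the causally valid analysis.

The stratified and pooled comparisons disagree (Drug P wins within each cholesterol; Drug W wins overall), so the answer turns on the causal role of cholesterol.
Nothing the drug does changes cholesterol; the imbalance is an allocation artefact. With cholesterol also predicting the outcome, the pooled figure is confounded, and the within-stratum comparison is the causal one.
Standardising Drug W to the population cholesterol mix: 0.354·42/247 + 0.333·54/140 + 0.313·19/33 = 0.369.

0.37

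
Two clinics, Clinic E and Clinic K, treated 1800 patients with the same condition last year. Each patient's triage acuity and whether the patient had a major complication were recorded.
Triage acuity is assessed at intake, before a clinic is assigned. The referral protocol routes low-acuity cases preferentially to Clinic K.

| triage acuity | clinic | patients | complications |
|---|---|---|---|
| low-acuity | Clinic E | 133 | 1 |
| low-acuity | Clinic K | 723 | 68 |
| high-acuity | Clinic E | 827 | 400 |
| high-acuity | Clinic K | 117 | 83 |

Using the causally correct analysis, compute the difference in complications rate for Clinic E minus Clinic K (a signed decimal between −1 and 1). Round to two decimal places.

Nothing the clinic does changes triage acuity; the imbalance is an allocation artefact. With triage acuity also predicting the outcome, the pooled figure is confounded, and the within-stratum comparison is the causal one.
Adjusting over the population distribution of triage acuity: 0.476·(0.008−0.094) + 0.524·(0.484−0.709) = -0.160.

-0.16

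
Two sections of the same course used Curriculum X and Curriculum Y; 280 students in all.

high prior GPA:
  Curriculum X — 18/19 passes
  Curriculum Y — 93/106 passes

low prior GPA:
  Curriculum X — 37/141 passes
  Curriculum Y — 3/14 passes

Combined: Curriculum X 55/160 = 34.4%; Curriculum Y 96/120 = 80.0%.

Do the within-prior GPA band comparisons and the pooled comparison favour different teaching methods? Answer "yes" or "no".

Within each prior GPA band level (high prior GPA 94.7% vs 87.7%; low prior GPA 26.2% vs 21.4%), Curriculum X has the higher rate every time. Pooled: 34.4% vs 80.0% — Curriculum Y has the higher rate overall. The two comparisons disagree.

yes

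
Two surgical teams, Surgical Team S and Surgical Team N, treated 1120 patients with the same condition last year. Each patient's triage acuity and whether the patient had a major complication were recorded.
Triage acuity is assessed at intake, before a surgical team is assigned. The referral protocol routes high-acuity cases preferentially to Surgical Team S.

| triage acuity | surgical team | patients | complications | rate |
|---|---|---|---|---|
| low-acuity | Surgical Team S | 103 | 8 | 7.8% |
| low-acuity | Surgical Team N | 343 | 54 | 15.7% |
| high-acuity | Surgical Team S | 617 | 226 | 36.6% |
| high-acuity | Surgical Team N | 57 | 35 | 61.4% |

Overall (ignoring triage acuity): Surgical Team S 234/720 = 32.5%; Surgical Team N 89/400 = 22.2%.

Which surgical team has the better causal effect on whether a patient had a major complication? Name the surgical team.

The imbalance in triage acuity arose from how patients were allocated, not from anything the surgical team did; and triage acuity independently affects the outcome. The pooled gap is confounded — condition on triage acuity.
Within each level — low-acuity: 7.8% vs 15.7%; high-acuity: 36.6% vs 61.4% — Surgical Team S is lower every time.

Surgical Team S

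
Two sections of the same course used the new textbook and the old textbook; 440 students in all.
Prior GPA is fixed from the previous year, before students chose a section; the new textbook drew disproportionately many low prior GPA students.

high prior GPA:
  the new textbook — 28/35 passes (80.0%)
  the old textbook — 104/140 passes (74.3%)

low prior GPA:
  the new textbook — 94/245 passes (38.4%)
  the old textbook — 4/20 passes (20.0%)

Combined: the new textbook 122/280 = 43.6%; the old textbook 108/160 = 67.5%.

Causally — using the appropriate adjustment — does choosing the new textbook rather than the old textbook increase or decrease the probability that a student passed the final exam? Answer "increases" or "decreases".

increases

The imbalance in prior GPA band arose from how students were allocated, not from anything the teaching method did; and prior GPA band independently affects the outcome. The pooled gap is confounded — condition on prior GPA band.
Within each level — high prior GPA: 80.0% vs 74.3%; low prior GPA: 38.4% vs 20.0% — the new textbook is higher every time.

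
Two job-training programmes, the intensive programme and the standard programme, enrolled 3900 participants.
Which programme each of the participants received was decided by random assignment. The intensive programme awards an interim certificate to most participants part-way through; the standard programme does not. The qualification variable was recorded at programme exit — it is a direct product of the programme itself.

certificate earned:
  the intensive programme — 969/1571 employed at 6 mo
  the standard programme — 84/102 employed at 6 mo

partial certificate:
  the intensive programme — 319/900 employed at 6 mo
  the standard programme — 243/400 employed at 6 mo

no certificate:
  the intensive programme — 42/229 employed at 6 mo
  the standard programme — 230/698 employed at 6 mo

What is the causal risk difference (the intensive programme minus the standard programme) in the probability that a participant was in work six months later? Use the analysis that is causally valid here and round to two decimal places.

+0.03

Because the programme influences qualification attained during the programme, qualification attained during the programme is a post-treatment mediator, not a confounder. Stratifying on it would bias the estimate; the causal effect is the crude pooled difference.
The causal difference is the pooled difference: 0.493 − 0.464 = +0.028.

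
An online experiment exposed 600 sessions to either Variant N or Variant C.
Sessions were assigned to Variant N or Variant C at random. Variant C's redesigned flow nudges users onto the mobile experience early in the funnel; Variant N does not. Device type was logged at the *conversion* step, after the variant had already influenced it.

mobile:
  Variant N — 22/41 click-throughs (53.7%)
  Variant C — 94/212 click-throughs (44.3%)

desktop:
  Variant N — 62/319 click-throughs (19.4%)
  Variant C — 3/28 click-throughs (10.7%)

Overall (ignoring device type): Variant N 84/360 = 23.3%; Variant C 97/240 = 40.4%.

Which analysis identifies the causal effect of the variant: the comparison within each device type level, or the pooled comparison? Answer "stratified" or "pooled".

The device type-specific comparison favours Variant N throughout, but the pooled figures favour Variant C. The question is whether to condition on device type.
Device type is recorded after the variant and is itself shifted by it — it sits on the causal path from variant to outcome. Conditioning on a mediator would strip out part of the effect we want; the pooled comparison gives the total causal effect.
Pooled: Variant N 23.3% vs Variant C 40.4%; Variant C is higher overall.

pooled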